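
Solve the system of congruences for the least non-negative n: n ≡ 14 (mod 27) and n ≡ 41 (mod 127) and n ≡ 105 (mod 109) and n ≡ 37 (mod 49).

16479815

The moduli are pairwise coprime; M = 27·127·109·49 = 18314289.
M/27 = 678307; 678307 ≡ 13 (mod 27); 13·25 ≡ 1, so inverse 25.
M/127 = 144207; 144207 ≡ 62 (mod 127); 62·84 ≡ 1, so inverse 84.
M/109 = 168021; 168021 ≡ 52 (mod 109); 52·65 ≡ 1, so inverse 65.
M/49 = 373761; 373761 ≡ 38 (mod 49); 38·40 ≡ 1, so inverse 40.
n ≡ 14·678307·25 + 41·144207·84 + 105·168021·65 + 37·373761·40 = 2433965963.
2433965963 mod 18314289 = 16479815.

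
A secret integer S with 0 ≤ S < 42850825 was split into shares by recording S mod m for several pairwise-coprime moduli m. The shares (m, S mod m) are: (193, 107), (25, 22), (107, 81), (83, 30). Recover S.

17747422

The moduli are pairwise coprime; N = 193·25·107·83 = 42850825.
N/193 = 222025; 222025 ≡ 75 (mod 193); 75·175 ≡ 1, so inverse 175.
N/25 = 1714033; 1714033 ≡ 8 (mod 25); 8·22 ≡ 1, so inverse 22.
N/107 = 400475; 400475 ≡ 81 (mod 107); 81·37 ≡ 1, so inverse 37.
N/83 = 516275; 516275 ≡ 15 (mod 83); 15·72 ≡ 1, so inverse 72.
S ≡ 107·222025·175 + 22·1714033·22 + 81·400475·37 + 30·516275·72 = 7302387672.
7302387672 mod 42850825 = 17747422.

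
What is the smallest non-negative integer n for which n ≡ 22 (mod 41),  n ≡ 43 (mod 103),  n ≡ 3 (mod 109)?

105515

The moduli are pairwise coprime; M = 41·103·109 = 460307.
M/41 = 11227; 11227 ≡ 34 (mod 41); 34·35 ≡ 1, so inverse 35.
M/103 = 4469; 4469 ≡ 40 (mod 103); 40·85 ≡ 1, so inverse 85.
M/109 = 4223; 4223 ≡ 81 (mod 109); 81·35 ≡ 1, so inverse 35.
n ≡ 22·11227·35 + 43·4469·85 + 3·4223·35 = 25422400.
25422400 mod 460307 = 105515.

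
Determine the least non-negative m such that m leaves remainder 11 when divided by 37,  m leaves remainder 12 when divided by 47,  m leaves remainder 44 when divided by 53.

38787

From m ≡ 11 (mod 37) write m = 11 + 37t. Substituting into m ≡ 12 (mod 47) gives 37t ≡ 1 (mod 47), and since 37⁻¹ ≡ 14 (mod 47), t ≡ 14. Hence m ≡ 11 + 37·14 = 529 (mod 1739).
From m ≡ 529 (mod 1739) write m = 529 + 1739t. Substituting into m ≡ 44 (mod 53) gives 1739t ≡ 45 (mod 53), and since 43⁻¹ ≡ 37 (mod 53), t ≡ 22. Hence m ≡ 529 + 1739·22 = 38787 (mod 92167).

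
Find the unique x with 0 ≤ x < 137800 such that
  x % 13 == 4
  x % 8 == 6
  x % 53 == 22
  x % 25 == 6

28006

From x ≡ 4 (mod 13) write x = 4 + 13t. Substituting into x ≡ 6 (mod 8) gives 13t ≡ 2 (mod 8), and since 5⁻¹ ≡ 5 (mod 8), t ≡ 2. Hence x ≡ 4 + 13·2 = 30 (mod 104).
From x ≡ 30 (mod 104) write x = 30 + 104t. Substituting into x ≡ 22 (mod 53) gives 104t ≡ 45 (mod 53), and since 51⁻¹ ≡ 26 (mod 53), t ≡ 4. Hence x ≡ 30 + 104·4 = 446 (mod 5512).
From x ≡ 446 (mod 5512) write x = 446 + 5512t. Substituting into x ≡ 6 (mod 25) gives 5512t ≡ 10 (mod 25), and since 12⁻¹ ≡ 23 (mod 25), t ≡ 5. Hence x ≡ 446 + 5512·5 = 28006 (mod 137800).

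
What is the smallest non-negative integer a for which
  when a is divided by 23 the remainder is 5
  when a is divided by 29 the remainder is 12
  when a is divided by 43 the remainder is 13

Combine the congruences pairwise.
From a ≡ 5 (mod 23) write a = 5 + 23t. Substituting into a ≡ 12 (mod 29) gives 23t ≡ 7 (mod 29), and since 23⁻¹ ≡ 24 (mod 29), t ≡ 23. Hence a ≡ 5 + 23·23 = 534 (mod 667).
From a ≡ 534 (mod 667) write a = 534 + 667t. Substituting into a ≡ 13 (mod 43) gives 667t ≡ 38 (mod 43), and since 22⁻¹ ≡ 2 (mod 43), t ≡ 33. Hence a ≡ 534 + 667·33 = 22545 (mod 28681).

22545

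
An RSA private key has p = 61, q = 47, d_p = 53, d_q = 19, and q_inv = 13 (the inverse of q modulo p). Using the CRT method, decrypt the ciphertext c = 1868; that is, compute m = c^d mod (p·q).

1248

m₁ = c^(d_p) mod p: c ≡ 38 (mod 61), and 38^53 mod 61 = 28.
m₂ = c^(d_q) mod q: c ≡ 35 (mod 47), and 35^19 mod 47 = 26.
h = q_inv·(m₁ − m₂) mod p = 13·(28 − 26) mod 61 = 26.
m = m₂ + h·q = 26 + 26·47 = 1248.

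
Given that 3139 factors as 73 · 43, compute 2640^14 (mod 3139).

2500

Mod 73: 2640 ≡ 12; 12^14 ≡ 18 (mod 73).
Mod 43: 2640 ≡ 17; 17^14 ≡ 6 (mod 43).
Combine by CRT: x ≡ 18 (mod 73), x ≡ 6 (mod 43) ⇒ x ≡ 2500 (mod 3139).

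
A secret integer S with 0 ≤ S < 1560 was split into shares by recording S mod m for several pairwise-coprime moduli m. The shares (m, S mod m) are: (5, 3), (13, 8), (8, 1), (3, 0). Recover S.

The moduli are pairwise coprime; N = 5·13·8·3 = 1560.
N/5 = 312; 312 ≡ 2 (mod 5); 2·3 ≡ 1, so inverse 3.
N/13 = 120; 120 ≡ 3 (mod 13); 3·9 ≡ 1, so inverse 9.
N/8 = 195; 195 ≡ 3 (mod 8); 3·3 ≡ 1, so inverse 3.
N/3 = 520; 520 ≡ 1 (mod 3), inverse 1.
S ≡ 3·312·3 + 8·120·9 + 1·195·3 + 0·520·1 = 12033.
12033 mod 1560 = 1113.

1113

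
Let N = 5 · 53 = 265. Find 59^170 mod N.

Mod 5: 59 ≡ 4; by Fermat, exponent reduces to 170 mod 4 = 2; 4^2 ≡ 1 (mod 5).
Mod 53: 59 ≡ 6; by Fermat, exponent reduces to 170 mod 52 = 14; 6^14 ≡ 47 (mod 53).
Combine by CRT: x ≡ 1 (mod 5), x ≡ 47 (mod 53) ⇒ x ≡ 206 (mod 265).

206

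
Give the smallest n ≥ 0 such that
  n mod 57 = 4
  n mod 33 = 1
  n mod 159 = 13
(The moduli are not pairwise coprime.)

26566

Combine the congruences pairwise.
gcd(57, 33) = 3 and 3 | (1 − 4), so the pair is consistent; merging gives n ≡ 232 (mod 627), where 627 = lcm(57, 33).
gcd(627, 159) = 3 and 3 | (13 − 232), so the pair is consistent; merging gives n ≡ 26566 (mod 33231), where 33231 = lcm(627, 159).
The solution is unique modulo lcm(57, 33, 159) = 33231.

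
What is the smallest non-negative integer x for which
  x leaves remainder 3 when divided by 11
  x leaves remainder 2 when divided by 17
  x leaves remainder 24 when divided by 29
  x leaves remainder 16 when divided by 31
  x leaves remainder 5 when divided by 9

1254245

The moduli are pairwise coprime; N = 11·17·29·31·9 = 1513017.
N/11 = 137547; 137547 ≡ 3 (mod 11); 3·4 ≡ 1, so inverse 4.
N/17 = 89001; 89001 ≡ 6 (mod 17); 6·3 ≡ 1, so inverse 3.
N/29 = 52173; 52173 ≡ 2 (mod 29); 2·15 ≡ 1, so inverse 15.
N/31 = 48807; 48807 ≡ 13 (mod 31); 13·12 ≡ 1, so inverse 12.
N/9 = 168113; 168113 ≡ 2 (mod 9); 2·5 ≡ 1, so inverse 5.
x ≡ 3·137547·4 + 2·89001·3 + 24·52173·15 + 16·48807·12 + 5·168113·5 = 34540619.
34540619 mod 1513017 = 1254245.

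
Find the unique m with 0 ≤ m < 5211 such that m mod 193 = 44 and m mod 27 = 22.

From m ≡ 44 (mod 193) write m = 44 + 193t. Substituting into m ≡ 22 (mod 27) gives 193t ≡ 5 (mod 27), and since 4⁻¹ ≡ 7 (mod 27), t ≡ 8. Hence m ≡ 44 + 193·8 = 1588 (mod 5211).

1588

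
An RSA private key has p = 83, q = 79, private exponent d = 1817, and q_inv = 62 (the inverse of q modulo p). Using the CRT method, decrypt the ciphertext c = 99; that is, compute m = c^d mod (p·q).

d_p = d mod (p−1) = 1817 mod 82 = 13; d_q = d mod (q−1) = 23.
m₁ = c^(d_p) mod p: c ≡ 16 (mod 83), and 16^13 mod 83 = 27.
m₂ = c^(d_q) mod q: c ≡ 20 (mod 79), and 20^23 mod 79 = 50.
h = q_inv·(m₁ − m₂) mod p = 62·(27 − 50) mod 83 = 68.
m = m₂ + h·q = 50 + 68·79 = 5422.

5422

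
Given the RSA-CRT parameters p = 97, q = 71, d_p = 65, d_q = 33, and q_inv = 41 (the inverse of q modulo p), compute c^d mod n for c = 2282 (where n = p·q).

5871

m₁ = c^(d_p) mod p: c ≡ 51 (mod 97), and 51^65 mod 97 = 51.
m₂ = c^(d_q) mod q: c ≡ 10 (mod 71), and 10^33 mod 71 = 49.
h = q_inv·(m₁ − m₂) mod p = 41·(51 − 49) mod 97 = 82.
m = m₂ + h·q = 49 + 82·71 = 5871.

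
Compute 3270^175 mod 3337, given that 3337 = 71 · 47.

2415

Mod 71: 3270 ≡ 4; by Fermat, exponent reduces to 175 mod 70 = 35; 4^35 ≡ 1 (mod 71).
Mod 47: 3270 ≡ 27; by Fermat, exponent reduces to 175 mod 46 = 37; 27^37 ≡ 18 (mod 47).
Combine by CRT: x ≡ 1 (mod 71), x ≡ 18 (mod 47) ⇒ x ≡ 2415 (mod 3337).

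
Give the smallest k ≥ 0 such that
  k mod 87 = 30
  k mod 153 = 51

gcd(87, 153) = 3 and 3 | (51 − 30), so the pair is consistent; merging gives k ≡ 204 (mod 4437), where 4437 = lcm(87, 153).
The solution is unique modulo lcm(87, 153) = 4437.

204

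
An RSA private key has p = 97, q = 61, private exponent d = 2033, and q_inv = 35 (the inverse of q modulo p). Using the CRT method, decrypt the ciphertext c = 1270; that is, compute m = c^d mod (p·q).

3710

d_p = d mod (p−1) = 2033 mod 96 = 17; d_q = d mod (q−1) = 53.
m₁ = c^(d_p) mod p: c ≡ 9 (mod 97), and 9^17 mod 97 = 24.
m₂ = c^(d_q) mod q: c ≡ 50 (mod 61), and 50^53 mod 61 = 50.
h = q_inv·(m₁ − m₂) mod p = 35·(24 − 50) mod 97 = 60.
m = m₂ + h·q = 50 + 60·61 = 3710.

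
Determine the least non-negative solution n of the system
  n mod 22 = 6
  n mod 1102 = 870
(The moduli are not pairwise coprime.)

9686

gcd(22, 1102) = 2 and 2 | (870 − 6), so the pair is consistent; merging gives n ≡ 9686 (mod 12122), where 12122 = lcm(22, 1102).
The solution is unique modulo lcm(22, 1102) = 12122.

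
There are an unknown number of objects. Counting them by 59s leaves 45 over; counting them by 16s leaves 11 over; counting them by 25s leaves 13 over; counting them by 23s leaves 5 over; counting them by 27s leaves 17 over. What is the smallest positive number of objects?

The moduli are pairwise coprime; M = 59·16·25·23·27 = 14655600.
M/59 = 248400; 248400 ≡ 10 (mod 59); 10·6 ≡ 1, so inverse 6.
M/16 = 915975; 915975 ≡ 7 (mod 16); 7·7 ≡ 1, so inverse 7.
M/25 = 586224; 586224 ≡ 24 (mod 25); 24·24 ≡ 1, so inverse 24.
M/23 = 637200; 637200 ≡ 8 (mod 23); 8·3 ≡ 1, so inverse 3.
M/27 = 542800; 542800 ≡ 19 (mod 27); 19·10 ≡ 1, so inverse 10.
N ≡ 45·248400·6 + 11·915975·7 + 13·586224·24 + 5·637200·3 + 17·542800·10 = 422333963.
422333963 mod 14655600 = 11977163.

11977163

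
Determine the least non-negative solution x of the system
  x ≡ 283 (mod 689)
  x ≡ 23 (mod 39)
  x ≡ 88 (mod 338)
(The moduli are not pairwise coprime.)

Combine the congruences pairwise.
gcd(689, 39) = 13 and 13 | (23 − 283), so the pair is consistent; merging gives x ≡ 1661 (mod 2067), where 2067 = lcm(689, 39).
gcd(2067, 338) = 13 and 13 | (88 − 1661), so the pair is consistent; merging gives x ≡ 7862 (mod 53742), where 53742 = lcm(2067, 338).
The solution is unique modulo lcm(689, 39, 338) = 53742.

7862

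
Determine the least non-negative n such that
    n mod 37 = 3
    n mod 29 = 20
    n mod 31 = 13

The moduli are pairwise coprime; M = 37·29·31 = 33263.
M/37 = 899; 899 ≡ 11 (mod 37); 11·27 ≡ 1, so inverse 27.
M/29 = 1147; 1147 ≡ 16 (mod 29); 16·20 ≡ 1, so inverse 20.
M/31 = 1073; 1073 ≡ 19 (mod 31); 19·18 ≡ 1, so inverse 18.
n ≡ 3·899·27 + 20·1147·20 + 13·1073·18 = 782701.
782701 mod 33263 = 17652.

17652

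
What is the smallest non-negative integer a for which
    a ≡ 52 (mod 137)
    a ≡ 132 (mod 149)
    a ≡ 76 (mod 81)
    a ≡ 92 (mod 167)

From a ≡ 52 (mod 137) write a = 52 + 137t. Substituting into a ≡ 132 (mod 149) gives 137t ≡ 80 (mod 149), and since 137⁻¹ ≡ 62 (mod 149), t ≡ 43. Hence a ≡ 52 + 137·43 = 5943 (mod 20413).
From a ≡ 5943 (mod 20413) write a = 5943 + 20413t. Substituting into a ≡ 76 (mod 81) gives 20413t ≡ 46 (mod 81), and since 1⁻¹ ≡ 1 (mod 81), t ≡ 46. Hence a ≡ 5943 + 20413·46 = 944941 (mod 1653453).
From a ≡ 944941 (mod 1653453) write a = 944941 + 1653453t. Substituting into a ≡ 92 (mod 167) gives 1653453t ≡ 37 (mod 167), and since 153⁻¹ ≡ 155 (mod 167), t ≡ 57. Hence a ≡ 944941 + 1653453·57 = 95191762 (mod 276126651).

95191762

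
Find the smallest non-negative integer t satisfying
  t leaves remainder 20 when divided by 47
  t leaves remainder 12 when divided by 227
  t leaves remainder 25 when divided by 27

63799

The moduli are pairwise coprime; N = 47·227·27 = 288063.
N/47 = 6129; 6129 ≡ 19 (mod 47); 19·5 ≡ 1, so inverse 5.
N/227 = 1269; 1269 ≡ 134 (mod 227); 134·144 ≡ 1, so inverse 144.
N/27 = 10669; 10669 ≡ 4 (mod 27); 4·7 ≡ 1, so inverse 7.
t ≡ 20·6129·5 + 12·1269·144 + 25·10669·7 = 4672807.
4672807 mod 288063 = 63799.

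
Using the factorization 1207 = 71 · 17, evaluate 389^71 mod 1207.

Mod 71: 389 ≡ 34; by Fermat, exponent reduces to 71 mod 70 = 1; 34^1 ≡ 34 (mod 71).
Mod 17: 389 ≡ 15; by Fermat, exponent reduces to 71 mod 16 = 7; 15^7 ≡ 8 (mod 17).
Combine by CRT: x ≡ 34 (mod 71), x ≡ 8 (mod 17) ⇒ x ≡ 1028 (mod 1207).

1028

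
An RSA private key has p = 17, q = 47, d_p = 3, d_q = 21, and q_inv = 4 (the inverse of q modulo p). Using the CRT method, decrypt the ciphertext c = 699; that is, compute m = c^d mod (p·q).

m₁ = c^(d_p) mod p: c ≡ 2 (mod 17), and 2^3 mod 17 = 8.
m₂ = c^(d_q) mod q: c ≡ 41 (mod 47), and 41^21 mod 47 = 30.
h = q_inv·(m₁ − m₂) mod p = 4·(8 − 30) mod 17 = 14.
m = m₂ + h·q = 30 + 14·47 = 688.

688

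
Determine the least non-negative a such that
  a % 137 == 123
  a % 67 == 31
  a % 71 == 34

286590

The moduli are pairwise coprime; N = 137·67·71 = 651709.
N/137 = 4757; 4757 ≡ 99 (mod 137); 99·18 ≡ 1, so inverse 18.
N/67 = 9727; 9727 ≡ 12 (mod 67); 12·28 ≡ 1, so inverse 28.
N/71 = 9179; 9179 ≡ 20 (mod 71); 20·32 ≡ 1, so inverse 32.
a ≡ 123·4757·18 + 31·9727·28 + 34·9179·32 = 28961786.
28961786 mod 651709 = 286590.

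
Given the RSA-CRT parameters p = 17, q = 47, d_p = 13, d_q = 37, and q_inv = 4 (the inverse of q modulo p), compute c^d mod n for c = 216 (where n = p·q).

524

m₁ = c^(d_p) mod p: c ≡ 12 (mod 17), and 12^13 mod 17 = 14.
m₂ = c^(d_q) mod q: c ≡ 28 (mod 47), and 28^37 mod 47 = 7.
h = q_inv·(m₁ − m₂) mod p = 4·(14 − 7) mod 17 = 11.
m = m₂ + h·q = 7 + 11·47 = 524.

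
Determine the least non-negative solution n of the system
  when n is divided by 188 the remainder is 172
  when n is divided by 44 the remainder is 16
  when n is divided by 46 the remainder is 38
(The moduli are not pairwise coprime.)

34952

gcd(188, 44) = 4 and 4 | (16 − 172), so the pair is consistent; merging gives n ≡ 1864 (mod 2068), where 2068 = lcm(188, 44).
gcd(2068, 46) = 2 and 2 | (38 − 1864), so the pair is consistent; merging gives n ≡ 34952 (mod 47564), where 47564 = lcm(2068, 46).
The solution is unique modulo lcm(188, 44, 46) = 47564.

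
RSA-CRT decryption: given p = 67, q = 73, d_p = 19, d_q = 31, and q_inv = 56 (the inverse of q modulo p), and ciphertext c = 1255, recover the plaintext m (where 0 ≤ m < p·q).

m₁ = c^(d_p) mod p: c ≡ 49 (mod 67), and 49^19 mod 67 = 10.
m₂ = c^(d_q) mod q: c ≡ 14 (mod 73), and 14^31 mod 73 = 42.
h = q_inv·(m₁ − m₂) mod p = 56·(10 − 42) mod 67 = 17.
m = m₂ + h·q = 42 + 17·73 = 1283.

1283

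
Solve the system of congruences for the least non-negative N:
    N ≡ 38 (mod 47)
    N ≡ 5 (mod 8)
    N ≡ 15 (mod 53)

The moduli are pairwise coprime; M = 47·8·53 = 19928.
M/47 = 424; 424 ≡ 1 (mod 47), inverse 1.
M/8 = 2491; 2491 ≡ 3 (mod 8); 3·3 ≡ 1, so inverse 3.
M/53 = 376; 376 ≡ 5 (mod 53); 5·32 ≡ 1, so inverse 32.
N ≡ 38·424·1 + 5·2491·3 + 15·376·32 = 233957.
233957 mod 19928 = 14749.

14749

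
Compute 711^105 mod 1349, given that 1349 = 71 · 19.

Mod 71: 711 ≡ 1; by Fermat, exponent reduces to 105 mod 70 = 35; 1^35 ≡ 1 (mod 71).
Mod 19: 711 ≡ 8; by Fermat, exponent reduces to 105 mod 18 = 15; 8^15 ≡ 18 (mod 19).
Combine by CRT: x ≡ 1 (mod 71), x ≡ 18 (mod 19) ⇒ x ≡ 569 (mod 1349).

569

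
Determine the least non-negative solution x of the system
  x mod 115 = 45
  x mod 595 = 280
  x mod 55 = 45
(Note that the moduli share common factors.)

Combine the congruences pairwise.
gcd(115, 595) = 5 and 5 | (280 − 45), so the pair is consistent; merging gives x ≡ 10395 (mod 13685), where 13685 = lcm(115, 595).
gcd(13685, 55) = 5 and 5 | (45 − 10395), so the pair is consistent; merging gives x ≡ 24080 (mod 150535), where 150535 = lcm(13685, 55).
The solution is unique modulo lcm(115, 595, 55) = 150535.

24080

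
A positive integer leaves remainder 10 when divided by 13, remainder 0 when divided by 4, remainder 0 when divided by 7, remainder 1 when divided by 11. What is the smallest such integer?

From t ≡ 10 (mod 13) write t = 10 + 13s. Substituting into t ≡ 0 (mod 4) gives 13s ≡ 2 (mod 4), and since 1⁻¹ ≡ 1 (mod 4), s ≡ 2. Hence t ≡ 10 + 13·2 = 36 (mod 52).
From t ≡ 36 (mod 52) write t = 36 + 52s. Substituting into t ≡ 0 (mod 7) gives 52s ≡ 6 (mod 7), and since 3⁻¹ ≡ 5 (mod 7), s ≡ 2. Hence t ≡ 36 + 52·2 = 140 (mod 364).
From t ≡ 140 (mod 364) write t = 140 + 364s. Substituting into t ≡ 1 (mod 11) gives 364s ≡ 4 (mod 11), and since 1⁻¹ ≡ 1 (mod 11), s ≡ 4. Hence t ≡ 140 + 364·4 = 1596 (mod 4004).

1596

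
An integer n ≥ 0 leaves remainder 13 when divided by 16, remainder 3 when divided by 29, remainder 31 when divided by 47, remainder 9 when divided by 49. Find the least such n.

Combine the congruences pairwise.
From n ≡ 13 (mod 16) write n = 13 + 16t. Substituting into n ≡ 3 (mod 29) gives 16t ≡ 19 (mod 29), and since 16⁻¹ ≡ 20 (mod 29), t ≡ 3. Hence n ≡ 13 + 16·3 = 61 (mod 464).
From n ≡ 61 (mod 464) write n = 61 + 464t. Substituting into n ≡ 31 (mod 47) gives 464t ≡ 17 (mod 47), and since 41⁻¹ ≡ 39 (mod 47), t ≡ 5. Hence n ≡ 61 + 464·5 = 2381 (mod 21808).
From n ≡ 2381 (mod 21808) write n = 2381 + 21808t. Substituting into n ≡ 9 (mod 49) gives 21808t ≡ 29 (mod 49), and since 3⁻¹ ≡ 33 (mod 49), t ≡ 26. Hence n ≡ 2381 + 21808·26 = 569389 (mod 1068592).

569389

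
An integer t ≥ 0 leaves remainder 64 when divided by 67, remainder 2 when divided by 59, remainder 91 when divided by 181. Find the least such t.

36110

Combine the congruences pairwise.
From t ≡ 64 (mod 67) write t = 64 + 67s. Substituting into t ≡ 2 (mod 59) gives 67s ≡ 56 (mod 59), and since 8⁻¹ ≡ 37 (mod 59), s ≡ 7. Hence t ≡ 64 + 67·7 = 533 (mod 3953).
From t ≡ 533 (mod 3953) write t = 533 + 3953s. Substituting into t ≡ 91 (mod 181) gives 3953s ≡ 101 (mod 181), and since 152⁻¹ ≡ 156 (mod 181), s ≡ 9. Hence t ≡ 533 + 3953·9 = 36110 (mod 715493).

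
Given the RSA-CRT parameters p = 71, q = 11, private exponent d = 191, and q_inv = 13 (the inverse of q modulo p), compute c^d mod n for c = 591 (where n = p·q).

536

d_p = d mod (p−1) = 191 mod 70 = 51; d_q = d mod (q−1) = 1.
m₁ = c^(d_p) mod p: c ≡ 23 (mod 71), and 23^51 mod 71 = 39.
m₂ = c^(d_q) mod q: c ≡ 8 (mod 11), and 8^1 mod 11 = 8.
h = q_inv·(m₁ − m₂) mod p = 13·(39 − 8) mod 71 = 48.
m = m₂ + h·q = 8 + 48·11 = 536.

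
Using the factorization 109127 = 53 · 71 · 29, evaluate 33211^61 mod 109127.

Mod 53: 33211 ≡ 33; by Fermat, exponent reduces to 61 mod 52 = 9; 33^9 ≡ 27 (mod 53).
Mod 71: 33211 ≡ 54; 54^61 ≡ 54 (mod 71).
Mod 29: 33211 ≡ 6; by Fermat, exponent reduces to 61 mod 28 = 5; 6^5 ≡ 4 (mod 29).
Combine by CRT: x ≡ 27 (mod 53), x ≡ 54 (mod 71), x ≡ 4 (mod 29) ⇒ x ≡ 31933 (mod 109127).

31933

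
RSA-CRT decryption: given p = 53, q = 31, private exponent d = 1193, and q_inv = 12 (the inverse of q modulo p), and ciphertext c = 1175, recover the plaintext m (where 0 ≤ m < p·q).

640

d_p = d mod (p−1) = 1193 mod 52 = 49; d_q = d mod (q−1) = 23.
m₁ = c^(d_p) mod p: c ≡ 9 (mod 53), and 9^49 mod 53 = 4.
m₂ = c^(d_q) mod q: c ≡ 28 (mod 31), and 28^23 mod 31 = 20.
h = q_inv·(m₁ − m₂) mod p = 12·(4 − 20) mod 53 = 20.
m = m₂ + h·q = 20 + 20·31 = 640.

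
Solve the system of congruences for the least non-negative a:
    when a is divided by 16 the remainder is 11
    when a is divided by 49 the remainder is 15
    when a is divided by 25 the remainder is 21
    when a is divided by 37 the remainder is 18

From a ≡ 11 (mod 16) write a = 11 + 16t. Substituting into a ≡ 15 (mod 49) gives 16t ≡ 4 (mod 49), and since 16⁻¹ ≡ 46 (mod 49), t ≡ 37. Hence a ≡ 11 + 16·37 = 603 (mod 784).
From a ≡ 603 (mod 784) write a = 603 + 784t. Substituting into a ≡ 21 (mod 25) gives 784t ≡ 18 (mod 25), and since 9⁻¹ ≡ 14 (mod 25), t ≡ 2. Hence a ≡ 603 + 784·2 = 2171 (mod 19600).
From a ≡ 2171 (mod 19600) write a = 2171 + 19600t. Substituting into a ≡ 18 (mod 37) gives 19600t ≡ 30 (mod 37), and since 27⁻¹ ≡ 11 (mod 37), t ≡ 34. Hence a ≡ 2171 + 19600·34 = 668571 (mod 725200).

668571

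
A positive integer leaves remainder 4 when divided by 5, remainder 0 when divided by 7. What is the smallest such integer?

From k ≡ 4 (mod 5) write k = 4 + 5t. Substituting into k ≡ 0 (mod 7) gives 5t ≡ 3 (mod 7), and since 5⁻¹ ≡ 3 (mod 7), t ≡ 2. Hence k ≡ 4 + 5·2 = 14 (mod 35).

14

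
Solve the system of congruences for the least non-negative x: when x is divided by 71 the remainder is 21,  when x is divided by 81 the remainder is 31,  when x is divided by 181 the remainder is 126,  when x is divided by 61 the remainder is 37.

From x ≡ 21 (mod 71) write x = 21 + 71t. Substituting into x ≡ 31 (mod 81) gives 71t ≡ 10 (mod 81), and since 71⁻¹ ≡ 8 (mod 81), t ≡ 80. Hence x ≡ 21 + 71·80 = 5701 (mod 5751).
From x ≡ 5701 (mod 5751) write x = 5701 + 5751t. Substituting into x ≡ 126 (mod 181) gives 5751t ≡ 36 (mod 181), and since 140⁻¹ ≡ 128 (mod 181), t ≡ 83. Hence x ≡ 5701 + 5751·83 = 483034 (mod 1040931).
From x ≡ 483034 (mod 1040931) write x = 483034 + 1040931t. Substituting into x ≡ 37 (mod 61) gives 1040931t ≡ 1 (mod 61), and since 27⁻¹ ≡ 52 (mod 61), t ≡ 52. Hence x ≡ 483034 + 1040931·52 = 54611446 (mod 63496791).

54611446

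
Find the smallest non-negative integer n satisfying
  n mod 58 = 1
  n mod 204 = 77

2321

gcd(58, 204) = 2 and 2 | (77 − 1), so the pair is consistent; merging gives n ≡ 2321 (mod 5916), where 5916 = lcm(58, 204).
The solution is unique modulo lcm(58, 204) = 5916.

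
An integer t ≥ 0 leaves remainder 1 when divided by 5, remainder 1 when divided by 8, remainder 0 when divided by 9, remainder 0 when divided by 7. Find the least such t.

The moduli are pairwise coprime; N = 5·8·9·7 = 2520.
N/5 = 504; 504 ≡ 4 (mod 5); 4·4 ≡ 1, so inverse 4.
N/8 = 315; 315 ≡ 3 (mod 8); 3·3 ≡ 1, so inverse 3.
N/9 = 280; 280 ≡ 1 (mod 9), inverse 1.
N/7 = 360; 360 ≡ 3 (mod 7); 3·5 ≡ 1, so inverse 5.
t ≡ 1·504·4 + 1·315·3 + 0·280·1 + 0·360·5 = 2961.
2961 mod 2520 = 441.

441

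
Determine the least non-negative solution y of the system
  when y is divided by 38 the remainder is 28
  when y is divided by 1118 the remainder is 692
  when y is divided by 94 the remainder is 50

Combine the congruences pairwise.
gcd(38, 1118) = 2 and 2 | (692 − 28), so the pair is consistent; merging gives y ≡ 7400 (mod 21242), where 21242 = lcm(38, 1118).
gcd(21242, 94) = 2 and 2 | (50 − 7400), so the pair is consistent; merging gives y ≡ 198578 (mod 998374), where 998374 = lcm(21242, 94).
The solution is unique modulo lcm(38, 1118, 94) = 998374.

198578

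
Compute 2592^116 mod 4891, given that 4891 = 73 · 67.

Mod 73: 2592 ≡ 37; by Fermat, exponent reduces to 116 mod 72 = 44; 37^44 ≡ 2 (mod 73).
Mod 67: 2592 ≡ 46; by Fermat, exponent reduces to 116 mod 66 = 50; 46^50 ≡ 17 (mod 67).
Combine by CRT: x ≡ 2 (mod 73), x ≡ 17 (mod 67) ⇒ x ≡ 2630 (mod 4891).

2630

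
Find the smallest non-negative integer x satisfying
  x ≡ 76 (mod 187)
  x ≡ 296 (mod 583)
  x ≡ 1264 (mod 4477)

3681358

Combine the congruences pairwise.
gcd(187, 583) = 11 and 11 | (296 − 76), so the pair is consistent; merging gives x ≡ 4377 (mod 9911), where 9911 = lcm(187, 583).
gcd(9911, 4477) = 11 and 11 | (1264 − 4377), so the pair is consistent; merging gives x ≡ 3681358 (mod 4033777), where 4033777 = lcm(9911, 4477).
The solution is unique modulo lcm(187, 583, 4477) = 4033777.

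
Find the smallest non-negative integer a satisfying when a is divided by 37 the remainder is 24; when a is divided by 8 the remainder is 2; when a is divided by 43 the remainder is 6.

8090

The moduli are pairwise coprime; N = 37·8·43 = 12728.
N/37 = 344; 344 ≡ 11 (mod 37); 11·27 ≡ 1, so inverse 27.
N/8 = 1591; 1591 ≡ 7 (mod 8); 7·7 ≡ 1, so inverse 7.
N/43 = 296; 296 ≡ 38 (mod 43); 38·17 ≡ 1, so inverse 17.
a ≡ 24·344·27 + 2·1591·7 + 6·296·17 = 275378.
275378 mod 12728 = 8090.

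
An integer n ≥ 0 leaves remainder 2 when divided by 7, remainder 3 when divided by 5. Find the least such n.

From n ≡ 2 (mod 7) write n = 2 + 7t. Substituting into n ≡ 3 (mod 5) gives 7t ≡ 1 (mod 5), and since 2⁻¹ ≡ 3 (mod 5), t ≡ 3. Hence n ≡ 2 + 7·3 = 23 (mod 35).

23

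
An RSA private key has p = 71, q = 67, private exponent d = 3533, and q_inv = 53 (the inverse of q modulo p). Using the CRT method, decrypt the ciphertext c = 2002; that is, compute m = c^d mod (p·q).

2744

d_p = d mod (p−1) = 3533 mod 70 = 33; d_q = d mod (q−1) = 35.
m₁ = c^(d_p) mod p: c ≡ 14 (mod 71), and 14^33 mod 71 = 46.
m₂ = c^(d_q) mod q: c ≡ 59 (mod 67), and 59^35 mod 67 = 64.
h = q_inv·(m₁ − m₂) mod p = 53·(46 − 64) mod 71 = 40.
m = m₂ + h·q = 64 + 40·67 = 2744.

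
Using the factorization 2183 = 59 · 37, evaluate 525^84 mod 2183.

121

Mod 59: 525 ≡ 53; by Fermat, exponent reduces to 84 mod 58 = 26; 53^26 ≡ 3 (mod 59).
Mod 37: 525 ≡ 7; by Fermat, exponent reduces to 84 mod 36 = 12; 7^12 ≡ 10 (mod 37).
Combine by CRT: x ≡ 3 (mod 59), x ≡ 10 (mod 37) ⇒ x ≡ 121 (mod 2183).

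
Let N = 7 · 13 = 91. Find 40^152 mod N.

Mod 7: 40 ≡ 5; by Fermat, exponent reduces to 152 mod 6 = 2; 5^2 ≡ 4 (mod 7).
Mod 13: 40 ≡ 1; by Fermat, exponent reduces to 152 mod 12 = 8; 1^8 ≡ 1 (mod 13).
Combine by CRT: x ≡ 4 (mod 7), x ≡ 1 (mod 13) ⇒ x ≡ 53 (mod 91).

53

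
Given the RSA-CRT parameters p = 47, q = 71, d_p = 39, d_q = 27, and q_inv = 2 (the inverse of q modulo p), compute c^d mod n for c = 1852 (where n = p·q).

m₁ = c^(d_p) mod p: c ≡ 19 (mod 47), and 19^39 mod 47 = 11.
m₂ = c^(d_q) mod q: c ≡ 6 (mod 71), and 6^27 mod 71 = 16.
h = q_inv·(m₁ − m₂) mod p = 2·(11 − 16) mod 47 = 37.
m = m₂ + h·q = 16 + 37·71 = 2643.

2643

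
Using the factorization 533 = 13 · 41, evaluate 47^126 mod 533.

Mod 13: 47 ≡ 8; by Fermat, exponent reduces to 126 mod 12 = 6; 8^6 ≡ 12 (mod 13).
Mod 41: 47 ≡ 6; by Fermat, exponent reduces to 126 mod 40 = 6; 6^6 ≡ 39 (mod 41).
Combine by CRT: x ≡ 12 (mod 13), x ≡ 39 (mod 41) ⇒ x ≡ 285 (mod 533).

285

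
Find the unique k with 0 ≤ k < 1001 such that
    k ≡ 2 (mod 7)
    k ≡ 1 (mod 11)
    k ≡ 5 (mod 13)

408

The moduli are pairwise coprime; N = 7·11·13 = 1001.
N/7 = 143; 143 ≡ 3 (mod 7); 3·5 ≡ 1, so inverse 5.
N/11 = 91; 91 ≡ 3 (mod 11); 3·4 ≡ 1, so inverse 4.
N/13 = 77; 77 ≡ 12 (mod 13); 12·12 ≡ 1, so inverse 12.
k ≡ 2·143·5 + 1·91·4 + 5·77·12 = 6414.
6414 mod 1001 = 408.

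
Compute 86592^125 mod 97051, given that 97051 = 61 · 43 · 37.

3771

Mod 61: 86592 ≡ 33; by Fermat, exponent reduces to 125 mod 60 = 5; 33^5 ≡ 50 (mod 61).
Mod 43: 86592 ≡ 33; by Fermat, exponent reduces to 125 mod 42 = 41; 33^41 ≡ 30 (mod 43).
Mod 37: 86592 ≡ 12; by Fermat, exponent reduces to 125 mod 36 = 17; 12^17 ≡ 34 (mod 37).
Combine by CRT: x ≡ 50 (mod 61), x ≡ 30 (mod 43), x ≡ 34 (mod 37) ⇒ x ≡ 3771 (mod 97051).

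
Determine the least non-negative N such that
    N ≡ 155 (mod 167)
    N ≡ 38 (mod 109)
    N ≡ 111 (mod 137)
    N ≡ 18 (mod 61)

68653688

Combine the congruences pairwise.
From N ≡ 155 (mod 167) write N = 155 + 167t. Substituting into N ≡ 38 (mod 109) gives 167t ≡ 101 (mod 109), and since 58⁻¹ ≡ 47 (mod 109), t ≡ 60. Hence N ≡ 155 + 167·60 = 10175 (mod 18203).
From N ≡ 10175 (mod 18203) write N = 10175 + 18203t. Substituting into N ≡ 111 (mod 137) gives 18203t ≡ 74 (mod 137), and since 119⁻¹ ≡ 38 (mod 137), t ≡ 72. Hence N ≡ 10175 + 18203·72 = 1320791 (mod 2493811).
From N ≡ 1320791 (mod 2493811) write N = 1320791 + 2493811t. Substituting into N ≡ 18 (mod 61) gives 2493811t ≡ 60 (mod 61), and since 9⁻¹ ≡ 34 (mod 61), t ≡ 27. Hence N ≡ 1320791 + 2493811·27 = 68653688 (mod 152122471).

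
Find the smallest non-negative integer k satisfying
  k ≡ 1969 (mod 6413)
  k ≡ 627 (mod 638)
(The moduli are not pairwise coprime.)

361097

Combine the congruences pairwise.
gcd(6413, 638) = 11 and 11 | (627 − 1969), so the pair is consistent; merging gives k ≡ 361097 (mod 371954), where 371954 = lcm(6413, 638).
The solution is unique modulo lcm(6413, 638) = 371954.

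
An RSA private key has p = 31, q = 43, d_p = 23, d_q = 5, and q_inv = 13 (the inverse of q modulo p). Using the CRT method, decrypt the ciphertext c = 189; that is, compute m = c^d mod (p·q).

1158

m₁ = c^(d_p) mod p: c ≡ 3 (mod 31), and 3^23 mod 31 = 11.
m₂ = c^(d_q) mod q: c ≡ 17 (mod 43), and 17^5 mod 43 = 40.
h = q_inv·(m₁ − m₂) mod p = 13·(11 − 40) mod 31 = 26.
m = m₂ + h·q = 40 + 26·43 = 1158.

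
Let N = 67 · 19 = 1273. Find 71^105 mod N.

411

Mod 67: 71 ≡ 4; by Fermat, exponent reduces to 105 mod 66 = 39; 4^39 ≡ 9 (mod 67).
Mod 19: 71 ≡ 14; by Fermat, exponent reduces to 105 mod 18 = 15; 14^15 ≡ 12 (mod 19).
Combine by CRT: x ≡ 9 (mod 67), x ≡ 12 (mod 19) ⇒ x ≡ 411 (mod 1273).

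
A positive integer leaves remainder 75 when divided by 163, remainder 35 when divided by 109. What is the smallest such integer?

13115

Combine the congruences pairwise.
From k ≡ 75 (mod 163) write k = 75 + 163t. Substituting into k ≡ 35 (mod 109) gives 163t ≡ 69 (mod 109), and since 54⁻¹ ≡ 107 (mod 109), t ≡ 80. Hence k ≡ 75 + 163·80 = 13115 (mod 17767).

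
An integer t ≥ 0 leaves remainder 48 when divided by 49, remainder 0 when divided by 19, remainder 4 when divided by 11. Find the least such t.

Combine the congruences pairwise.
From t ≡ 48 (mod 49) write t = 48 + 49s. Substituting into t ≡ 0 (mod 19) gives 49s ≡ 9 (mod 19), and since 11⁻¹ ≡ 7 (mod 19), s ≡ 6. Hence t ≡ 48 + 49·6 = 342 (mod 931).
From t ≡ 342 (mod 931) write t = 342 + 931s. Substituting into t ≡ 4 (mod 11) gives 931s ≡ 3 (mod 11), and since 7⁻¹ ≡ 8 (mod 11), s ≡ 2. Hence t ≡ 342 + 931·2 = 2204 (mod 10241).

2204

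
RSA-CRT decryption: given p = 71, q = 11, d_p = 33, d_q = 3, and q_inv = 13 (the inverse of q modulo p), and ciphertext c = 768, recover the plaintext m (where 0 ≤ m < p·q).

476

m₁ = c^(d_p) mod p: c ≡ 58 (mod 71), and 58^33 mod 71 = 50.
m₂ = c^(d_q) mod q: c ≡ 9 (mod 11), and 9^3 mod 11 = 3.
h = q_inv·(m₁ − m₂) mod p = 13·(50 − 3) mod 71 = 43.
m = m₂ + h·q = 3 + 43·11 = 476.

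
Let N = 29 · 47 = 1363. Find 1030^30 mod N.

Mod 29: 1030 ≡ 15; by Fermat, exponent reduces to 30 mod 28 = 2; 15^2 ≡ 22 (mod 29).
Mod 47: 1030 ≡ 43; 43^30 ≡ 28 (mod 47).
Combine by CRT: x ≡ 22 (mod 29), x ≡ 28 (mod 47) ⇒ x ≡ 921 (mod 1363).

921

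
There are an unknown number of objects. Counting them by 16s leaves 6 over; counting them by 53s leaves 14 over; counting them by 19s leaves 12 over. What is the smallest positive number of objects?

The moduli are pairwise coprime; M = 16·53·19 = 16112.
M/16 = 1007; 1007 ≡ 15 (mod 16); 15·15 ≡ 1, so inverse 15.
M/53 = 304; 304 ≡ 39 (mod 53); 39·34 ≡ 1, so inverse 34.
M/19 = 848; 848 ≡ 12 (mod 19); 12·8 ≡ 1, so inverse 8.
N ≡ 6·1007·15 + 14·304·34 + 12·848·8 = 316742.
316742 mod 16112 = 10614.

10614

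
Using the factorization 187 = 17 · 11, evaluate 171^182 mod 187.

69

Mod 17: 171 ≡ 1; by Fermat, exponent reduces to 182 mod 16 = 6; 1^6 ≡ 1 (mod 17).
Mod 11: 171 ≡ 6; by Fermat, exponent reduces to 182 mod 10 = 2; 6^2 ≡ 3 (mod 11).
Combine by CRT: x ≡ 1 (mod 17), x ≡ 3 (mod 11) ⇒ x ≡ 69 (mod 187).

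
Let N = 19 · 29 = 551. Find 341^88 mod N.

400

Mod 19: 341 ≡ 18; by Fermat, exponent reduces to 88 mod 18 = 16; 18^16 ≡ 1 (mod 19).
Mod 29: 341 ≡ 22; by Fermat, exponent reduces to 88 mod 28 = 4; 22^4 ≡ 23 (mod 29).
Combine by CRT: x ≡ 1 (mod 19), x ≡ 23 (mod 29) ⇒ x ≡ 400 (mod 551).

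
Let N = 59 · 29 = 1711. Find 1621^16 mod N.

Mod 59: 1621 ≡ 28; 28^16 ≡ 57 (mod 59).
Mod 29: 1621 ≡ 26; 26^16 ≡ 20 (mod 29).
Combine by CRT: x ≡ 57 (mod 59), x ≡ 20 (mod 29) ⇒ x ≡ 1296 (mod 1711).

1296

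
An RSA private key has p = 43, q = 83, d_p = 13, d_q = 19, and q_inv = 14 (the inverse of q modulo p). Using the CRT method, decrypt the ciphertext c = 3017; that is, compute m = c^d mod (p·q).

2028

m₁ = c^(d_p) mod p: c ≡ 7 (mod 43), and 7^13 mod 43 = 7.
m₂ = c^(d_q) mod q: c ≡ 29 (mod 83), and 29^19 mod 83 = 36.
h = q_inv·(m₁ − m₂) mod p = 14·(7 − 36) mod 43 = 24.
m = m₂ + h·q = 36 + 24·83 = 2028.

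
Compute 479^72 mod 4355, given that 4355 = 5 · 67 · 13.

3576

Mod 5: 479 ≡ 4; since 4 | 72, by Fermat 4^72 ≡ 1 (mod 5).
Mod 67: 479 ≡ 10; by Fermat, exponent reduces to 72 mod 66 = 6; 10^6 ≡ 25 (mod 67).
Mod 13: 479 ≡ 11; since 12 | 72, by Fermat 11^72 ≡ 1 (mod 13).
Combine by CRT: x ≡ 1 (mod 5), x ≡ 25 (mod 67), x ≡ 1 (mod 13) ⇒ x ≡ 3576 (mod 4355).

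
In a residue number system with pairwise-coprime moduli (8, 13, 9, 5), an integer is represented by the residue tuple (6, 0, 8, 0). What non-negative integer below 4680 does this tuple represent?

1430

From x ≡ 6 (mod 8) write x = 6 + 8t. Substituting into x ≡ 0 (mod 13) gives 8t ≡ 7 (mod 13), and since 8⁻¹ ≡ 5 (mod 13), t ≡ 9. Hence x ≡ 6 + 8·9 = 78 (mod 104).
From x ≡ 78 (mod 104) write x = 78 + 104t. Substituting into x ≡ 8 (mod 9) gives 104t ≡ 2 (mod 9), and since 5⁻¹ ≡ 2 (mod 9), t ≡ 4. Hence x ≡ 78 + 104·4 = 494 (mod 936).
From x ≡ 494 (mod 936) write x = 494 + 936t. Substituting into x ≡ 0 (mod 5) gives 936t ≡ 1 (mod 5), and since 1⁻¹ ≡ 1 (mod 5), t ≡ 1. Hence x ≡ 494 + 936·1 = 1430 (mod 4680).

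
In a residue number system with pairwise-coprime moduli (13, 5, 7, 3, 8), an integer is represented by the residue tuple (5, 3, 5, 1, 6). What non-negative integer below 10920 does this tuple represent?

The moduli are pairwise coprime; N = 13·5·7·3·8 = 10920.
N/13 = 840; 840 ≡ 8 (mod 13); 8·5 ≡ 1, so inverse 5.
N/5 = 2184; 2184 ≡ 4 (mod 5); 4·4 ≡ 1, so inverse 4.
N/7 = 1560; 1560 ≡ 6 (mod 7); 6·6 ≡ 1, so inverse 6.
N/3 = 3640; 3640 ≡ 1 (mod 3), inverse 1.
N/8 = 1365; 1365 ≡ 5 (mod 8); 5·5 ≡ 1, so inverse 5.
x ≡ 5·840·5 + 3·2184·4 + 5·1560·6 + 1·3640·1 + 6·1365·5 = 138598.
138598 mod 10920 = 7558.

7558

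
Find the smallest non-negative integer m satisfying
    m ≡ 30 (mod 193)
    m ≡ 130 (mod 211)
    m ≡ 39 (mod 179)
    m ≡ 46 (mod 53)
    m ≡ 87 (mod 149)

40657715464

The moduli are pairwise coprime; N = 193·211·179·53·149 = 57564526049.
N/193 = 298261793; 298261793 ≡ 172 (mod 193); 172·147 ≡ 1, so inverse 147.
N/211 = 272817659; 272817659 ≡ 145 (mod 211); 145·195 ≡ 1, so inverse 195.
N/179 = 321589531; 321589531 ≡ 100 (mod 179); 100·145 ≡ 1, so inverse 145.
N/53 = 1086123133; 1086123133 ≡ 16 (mod 53); 16·10 ≡ 1, so inverse 10.
N/149 = 386339101; 386339101 ≡ 130 (mod 149); 130·47 ≡ 1, so inverse 47.
m ≡ 30·298261793·147 + 130·272817659·195 + 39·321589531·145 + 46·1086123133·10 + 87·386339101·47 = 12129208185754.
12129208185754 mod 57564526049 = 40657715464.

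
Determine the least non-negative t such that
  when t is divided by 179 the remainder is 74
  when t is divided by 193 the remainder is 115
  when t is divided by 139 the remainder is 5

From t ≡ 74 (mod 179) write t = 74 + 179s. Substituting into t ≡ 115 (mod 193) gives 179s ≡ 41 (mod 193), and since 179⁻¹ ≡ 124 (mod 193), s ≡ 66. Hence t ≡ 74 + 179·66 = 11888 (mod 34547).
From t ≡ 11888 (mod 34547) write t = 11888 + 34547s. Substituting into t ≡ 5 (mod 139) gives 34547s ≡ 71 (mod 139), and since 75⁻¹ ≡ 76 (mod 139), s ≡ 114. Hence t ≡ 11888 + 34547·114 = 3950246 (mod 4802033).

3950246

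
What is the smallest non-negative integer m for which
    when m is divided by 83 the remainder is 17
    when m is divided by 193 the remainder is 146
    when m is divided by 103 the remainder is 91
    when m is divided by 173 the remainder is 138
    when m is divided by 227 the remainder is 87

40095073874

From m ≡ 17 (mod 83) write m = 17 + 83t. Substituting into m ≡ 146 (mod 193) gives 83t ≡ 129 (mod 193), and since 83⁻¹ ≡ 100 (mod 193), t ≡ 162. Hence m ≡ 17 + 83·162 = 13463 (mod 16019).
From m ≡ 13463 (mod 16019) write m = 13463 + 16019t. Substituting into m ≡ 91 (mod 103) gives 16019t ≡ 18 (mod 103), and since 54⁻¹ ≡ 21 (mod 103), t ≡ 69. Hence m ≡ 13463 + 16019·69 = 1118774 (mod 1649957).
From m ≡ 1118774 (mod 1649957) write m = 1118774 + 1649957t. Substituting into m ≡ 138 (mod 173) gives 1649957t ≡ 155 (mod 173), and since 56⁻¹ ≡ 34 (mod 173), t ≡ 80. Hence m ≡ 1118774 + 1649957·80 = 133115334 (mod 285442561).
From m ≡ 133115334 (mod 285442561) write m = 133115334 + 285442561t. Substituting into m ≡ 87 (mod 227) gives 285442561t ≡ 50 (mod 227), and since 49⁻¹ ≡ 139 (mod 227), t ≡ 140. Hence m ≡ 133115334 + 285442561·140 = 40095073874 (mod 64795461347).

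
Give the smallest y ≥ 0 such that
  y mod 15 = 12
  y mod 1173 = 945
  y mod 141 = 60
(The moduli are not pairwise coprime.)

Combine the congruences pairwise.
gcd(15, 1173) = 3 and 3 | (945 − 12), so the pair is consistent; merging gives y ≡ 5637 (mod 5865), where 5865 = lcm(15, 1173).
gcd(5865, 141) = 3 and 3 | (60 − 5637), so the pair is consistent; merging gives y ≡ 216777 (mod 275655), where 275655 = lcm(5865, 141).
The solution is unique modulo lcm(15, 1173, 141) = 275655.

216777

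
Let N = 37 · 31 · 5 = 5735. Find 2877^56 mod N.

2671

Mod 37: 2877 ≡ 28; by Fermat, exponent reduces to 56 mod 36 = 20; 28^20 ≡ 7 (mod 37).
Mod 31: 2877 ≡ 25; by Fermat, exponent reduces to 56 mod 30 = 26; 25^26 ≡ 5 (mod 31).
Mod 5: 2877 ≡ 2; since 4 | 56, by Fermat 2^56 ≡ 1 (mod 5).
Combine by CRT: x ≡ 7 (mod 37), x ≡ 5 (mod 31), x ≡ 1 (mod 5) ⇒ x ≡ 2671 (mod 5735).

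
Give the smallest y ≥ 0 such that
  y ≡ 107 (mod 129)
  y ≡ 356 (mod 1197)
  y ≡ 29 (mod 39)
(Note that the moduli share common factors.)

13523

Combine the congruences pairwise.
gcd(129, 1197) = 3 and 3 | (356 − 107), so the pair is consistent; merging gives y ≡ 13523 (mod 51471), where 51471 = lcm(129, 1197).
gcd(51471, 39) = 3 and 3 | (29 − 13523), so the pair is consistent; merging gives y ≡ 13523 (mod 669123), where 669123 = lcm(51471, 39).
The solution is unique modulo lcm(129, 1197, 39) = 669123.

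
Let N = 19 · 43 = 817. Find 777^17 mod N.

370

Mod 19: 777 ≡ 17; 17^17 ≡ 9 (mod 19).
Mod 43: 777 ≡ 3; 3^17 ≡ 26 (mod 43).
Combine by CRT: x ≡ 9 (mod 19), x ≡ 26 (mod 43) ⇒ x ≡ 370 (mod 817).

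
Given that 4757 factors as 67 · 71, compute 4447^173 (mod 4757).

Mod 67: 4447 ≡ 25; by Fermat, exponent reduces to 173 mod 66 = 41; 25^41 ≡ 24 (mod 67).
Mod 71: 4447 ≡ 45; by Fermat, exponent reduces to 173 mod 70 = 33; 45^33 ≡ 48 (mod 71).
Combine by CRT: x ≡ 24 (mod 67), x ≡ 48 (mod 71) ⇒ x ≡ 4379 (mod 4757).

4379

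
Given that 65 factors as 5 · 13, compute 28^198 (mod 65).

Mod 5: 28 ≡ 3; by Fermat, exponent reduces to 198 mod 4 = 2; 3^2 ≡ 4 (mod 5).
Mod 13: 28 ≡ 2; by Fermat, exponent reduces to 198 mod 12 = 6; 2^6 ≡ 12 (mod 13).
Combine by CRT: x ≡ 4 (mod 5), x ≡ 12 (mod 13) ⇒ x ≡ 64 (mod 65).

64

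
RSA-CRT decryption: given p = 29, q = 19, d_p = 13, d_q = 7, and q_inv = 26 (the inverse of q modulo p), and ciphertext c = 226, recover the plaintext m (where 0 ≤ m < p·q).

24

m₁ = c^(d_p) mod p: c ≡ 23 (mod 29), and 23^13 mod 29 = 24.
m₂ = c^(d_q) mod q: c ≡ 17 (mod 19), and 17^7 mod 19 = 5.
h = q_inv·(m₁ − m₂) mod p = 26·(24 − 5) mod 29 = 1.
m = m₂ + h·q = 5 + 1·19 = 24.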